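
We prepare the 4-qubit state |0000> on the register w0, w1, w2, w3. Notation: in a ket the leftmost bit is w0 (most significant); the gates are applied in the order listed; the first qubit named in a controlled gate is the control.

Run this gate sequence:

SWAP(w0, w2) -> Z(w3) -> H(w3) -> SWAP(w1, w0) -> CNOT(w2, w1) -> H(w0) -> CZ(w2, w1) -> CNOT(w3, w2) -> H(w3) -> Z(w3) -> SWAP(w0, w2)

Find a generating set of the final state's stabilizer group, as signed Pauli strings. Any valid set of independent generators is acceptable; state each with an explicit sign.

One valid set of independent stabilizer generators is +XIIZ, +IIXI, -ZIIX, +IZII (any independent generating set of the same group is equally correct).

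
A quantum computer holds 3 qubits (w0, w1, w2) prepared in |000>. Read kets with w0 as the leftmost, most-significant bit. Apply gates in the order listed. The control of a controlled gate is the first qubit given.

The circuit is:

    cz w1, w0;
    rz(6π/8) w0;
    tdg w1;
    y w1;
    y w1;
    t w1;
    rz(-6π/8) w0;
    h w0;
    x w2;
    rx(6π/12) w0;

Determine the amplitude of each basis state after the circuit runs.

The final amplitudes are 1/2 - I/2 on |001>, 1/2 - I/2 on |101>, and 0 on every other basis state. Key observation: steps 2-7 multiply out to the identity, so the circuit reduces to the remaining gates.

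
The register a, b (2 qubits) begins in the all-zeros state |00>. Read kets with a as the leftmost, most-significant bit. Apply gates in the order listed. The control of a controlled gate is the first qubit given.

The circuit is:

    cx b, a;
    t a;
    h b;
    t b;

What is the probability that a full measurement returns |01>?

The probability of measuring |01> is 1/2.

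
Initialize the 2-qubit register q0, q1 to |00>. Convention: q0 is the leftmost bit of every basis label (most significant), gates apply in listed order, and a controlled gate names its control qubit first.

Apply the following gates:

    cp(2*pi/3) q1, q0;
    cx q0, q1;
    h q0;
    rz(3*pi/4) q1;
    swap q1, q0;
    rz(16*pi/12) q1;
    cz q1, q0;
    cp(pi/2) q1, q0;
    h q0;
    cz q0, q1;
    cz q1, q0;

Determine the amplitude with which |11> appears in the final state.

|11> carries amplitude exp(7*I*pi/24)/2 in the final state.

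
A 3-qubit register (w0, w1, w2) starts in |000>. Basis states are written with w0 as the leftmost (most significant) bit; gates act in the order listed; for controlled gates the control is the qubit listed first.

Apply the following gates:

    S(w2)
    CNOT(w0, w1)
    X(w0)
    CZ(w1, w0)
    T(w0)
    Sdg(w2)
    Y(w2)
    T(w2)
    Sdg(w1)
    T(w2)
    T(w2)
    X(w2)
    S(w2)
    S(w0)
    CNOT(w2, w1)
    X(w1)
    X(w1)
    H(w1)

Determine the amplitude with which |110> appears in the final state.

|110> carries amplitude sqrt(2)/2 in the final state.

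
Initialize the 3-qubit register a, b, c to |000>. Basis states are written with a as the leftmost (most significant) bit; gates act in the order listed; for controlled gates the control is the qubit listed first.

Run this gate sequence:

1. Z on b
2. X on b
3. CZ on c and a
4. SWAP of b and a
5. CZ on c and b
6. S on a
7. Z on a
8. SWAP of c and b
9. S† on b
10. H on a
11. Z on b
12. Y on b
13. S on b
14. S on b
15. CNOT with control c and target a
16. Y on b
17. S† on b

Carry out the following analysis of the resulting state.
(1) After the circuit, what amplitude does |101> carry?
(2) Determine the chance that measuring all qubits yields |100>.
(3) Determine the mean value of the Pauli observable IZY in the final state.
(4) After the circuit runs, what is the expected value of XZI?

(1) The final state's coefficient on |101> equals 0.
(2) A full measurement returns |100> with probability 1/2.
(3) The expectation value of IZY is 0.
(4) The observable XZI averages to -1.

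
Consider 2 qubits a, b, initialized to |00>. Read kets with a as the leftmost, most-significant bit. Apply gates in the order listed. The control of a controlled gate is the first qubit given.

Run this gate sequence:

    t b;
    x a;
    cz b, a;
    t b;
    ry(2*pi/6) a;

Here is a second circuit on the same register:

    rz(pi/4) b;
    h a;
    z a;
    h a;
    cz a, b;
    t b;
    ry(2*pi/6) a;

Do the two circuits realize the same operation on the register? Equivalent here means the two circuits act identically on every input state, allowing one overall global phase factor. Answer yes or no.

Yes: on every input state the two circuits agree up to one overall phase factor.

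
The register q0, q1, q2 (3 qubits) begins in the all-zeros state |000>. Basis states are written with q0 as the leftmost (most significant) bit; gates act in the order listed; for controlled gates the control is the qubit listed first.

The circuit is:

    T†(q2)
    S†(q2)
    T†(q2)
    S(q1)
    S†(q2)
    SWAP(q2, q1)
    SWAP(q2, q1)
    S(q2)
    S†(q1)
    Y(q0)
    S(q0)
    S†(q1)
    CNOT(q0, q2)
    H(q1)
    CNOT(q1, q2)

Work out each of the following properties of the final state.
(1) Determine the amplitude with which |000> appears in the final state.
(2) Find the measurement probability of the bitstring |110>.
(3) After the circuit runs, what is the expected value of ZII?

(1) The final state's coefficient on |000> equals 0. Key observation: steps 4-9 multiply out to the identity, so the circuit reduces to the remaining gates.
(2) A full measurement returns |110> with probability 1/2.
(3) In the final state, ZII has expectation -1.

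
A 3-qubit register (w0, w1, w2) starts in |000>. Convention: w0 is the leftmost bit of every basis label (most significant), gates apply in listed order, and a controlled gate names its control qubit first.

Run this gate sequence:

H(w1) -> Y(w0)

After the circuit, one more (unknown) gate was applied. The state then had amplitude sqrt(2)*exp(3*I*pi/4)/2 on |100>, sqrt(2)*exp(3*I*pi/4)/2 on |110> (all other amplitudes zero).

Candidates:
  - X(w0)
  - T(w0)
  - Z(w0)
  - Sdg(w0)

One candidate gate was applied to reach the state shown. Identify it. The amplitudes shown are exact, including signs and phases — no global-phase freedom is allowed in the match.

The unique candidate consistent with the amplitudes is T(w0).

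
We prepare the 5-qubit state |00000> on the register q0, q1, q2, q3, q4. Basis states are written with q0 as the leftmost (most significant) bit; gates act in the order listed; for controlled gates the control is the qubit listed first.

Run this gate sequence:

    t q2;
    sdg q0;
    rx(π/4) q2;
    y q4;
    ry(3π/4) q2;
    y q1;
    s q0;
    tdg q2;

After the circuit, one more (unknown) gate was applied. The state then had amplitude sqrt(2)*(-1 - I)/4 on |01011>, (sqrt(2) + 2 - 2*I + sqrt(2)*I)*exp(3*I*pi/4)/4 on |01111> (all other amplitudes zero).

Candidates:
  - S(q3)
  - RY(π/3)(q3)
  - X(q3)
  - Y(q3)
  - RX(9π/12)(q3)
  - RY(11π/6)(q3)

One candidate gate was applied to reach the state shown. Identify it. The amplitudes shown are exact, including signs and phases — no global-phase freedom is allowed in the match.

The applied gate was X(q3).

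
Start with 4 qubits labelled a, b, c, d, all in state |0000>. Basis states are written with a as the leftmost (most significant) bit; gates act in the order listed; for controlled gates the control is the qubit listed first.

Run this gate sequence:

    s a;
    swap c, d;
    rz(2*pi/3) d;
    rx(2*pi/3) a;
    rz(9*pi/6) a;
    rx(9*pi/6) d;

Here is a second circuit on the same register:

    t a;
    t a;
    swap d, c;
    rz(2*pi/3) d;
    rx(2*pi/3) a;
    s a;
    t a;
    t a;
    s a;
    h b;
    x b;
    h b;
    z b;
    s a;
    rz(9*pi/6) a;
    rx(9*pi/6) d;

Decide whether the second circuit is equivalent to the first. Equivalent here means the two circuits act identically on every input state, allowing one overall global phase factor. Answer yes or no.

Yes: on every input state the two circuits agree up to one overall phase factor.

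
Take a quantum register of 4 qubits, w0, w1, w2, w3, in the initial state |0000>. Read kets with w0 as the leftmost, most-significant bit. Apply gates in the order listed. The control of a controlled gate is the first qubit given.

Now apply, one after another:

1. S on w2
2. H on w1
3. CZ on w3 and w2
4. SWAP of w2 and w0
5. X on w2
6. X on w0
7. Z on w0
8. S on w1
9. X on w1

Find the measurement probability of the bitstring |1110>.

Outcome |1110> occurs with probability 1/2.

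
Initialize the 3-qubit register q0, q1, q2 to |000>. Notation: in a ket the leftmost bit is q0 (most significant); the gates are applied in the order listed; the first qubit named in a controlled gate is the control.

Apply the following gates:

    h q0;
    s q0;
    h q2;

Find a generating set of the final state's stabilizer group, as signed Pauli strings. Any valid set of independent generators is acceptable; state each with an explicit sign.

The stabilizer group can be generated by +YII, +IIX, +IZI, among other valid generating sets.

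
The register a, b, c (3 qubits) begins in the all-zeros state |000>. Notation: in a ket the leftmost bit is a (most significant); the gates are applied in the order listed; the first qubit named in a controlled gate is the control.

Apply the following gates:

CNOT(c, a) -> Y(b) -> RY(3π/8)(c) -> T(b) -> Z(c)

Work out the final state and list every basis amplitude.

The resulting statevector has amplitude exp(3*I*pi/4)*cos(3*pi/16) on |010>, -exp(3*I*pi/4)*sin(3*pi/16) on |011>, and 0 on every other basis state.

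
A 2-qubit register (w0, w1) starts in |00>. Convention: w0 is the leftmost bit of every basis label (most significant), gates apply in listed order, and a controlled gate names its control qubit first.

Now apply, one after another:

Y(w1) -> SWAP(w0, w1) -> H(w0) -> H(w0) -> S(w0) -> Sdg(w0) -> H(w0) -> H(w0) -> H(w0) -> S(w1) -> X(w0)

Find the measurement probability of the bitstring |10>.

A full measurement returns |10> with probability 1/2.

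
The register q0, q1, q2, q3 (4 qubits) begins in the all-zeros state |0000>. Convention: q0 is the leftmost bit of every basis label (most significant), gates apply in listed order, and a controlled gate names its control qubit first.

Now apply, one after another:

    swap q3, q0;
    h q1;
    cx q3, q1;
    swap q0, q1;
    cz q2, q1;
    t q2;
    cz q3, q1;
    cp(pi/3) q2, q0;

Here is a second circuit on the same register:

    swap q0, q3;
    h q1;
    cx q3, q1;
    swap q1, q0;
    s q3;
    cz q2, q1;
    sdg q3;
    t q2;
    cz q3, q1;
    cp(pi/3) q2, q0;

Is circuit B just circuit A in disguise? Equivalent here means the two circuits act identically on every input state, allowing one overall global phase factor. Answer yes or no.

Yes — the two circuits implement the same unitary up to a global phase.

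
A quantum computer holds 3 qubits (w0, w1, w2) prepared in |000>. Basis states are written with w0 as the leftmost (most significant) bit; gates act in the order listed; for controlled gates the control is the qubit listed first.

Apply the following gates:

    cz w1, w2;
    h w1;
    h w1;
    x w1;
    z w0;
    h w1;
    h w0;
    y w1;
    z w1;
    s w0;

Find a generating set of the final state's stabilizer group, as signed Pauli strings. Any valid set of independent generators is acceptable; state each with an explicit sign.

The stabilizer group can be generated by +YII, -IXI, +IIZ, among other valid generating sets.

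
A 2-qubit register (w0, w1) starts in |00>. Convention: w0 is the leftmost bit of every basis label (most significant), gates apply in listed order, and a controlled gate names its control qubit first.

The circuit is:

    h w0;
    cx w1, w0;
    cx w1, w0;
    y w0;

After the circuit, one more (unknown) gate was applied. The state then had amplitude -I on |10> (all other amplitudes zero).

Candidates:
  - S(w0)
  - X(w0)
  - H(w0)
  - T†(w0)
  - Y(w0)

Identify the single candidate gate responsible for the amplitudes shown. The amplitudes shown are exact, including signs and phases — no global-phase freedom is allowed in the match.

The applied gate was H(w0). Key observation: steps 2-3 multiply out to the identity, so the circuit reduces to the remaining gates.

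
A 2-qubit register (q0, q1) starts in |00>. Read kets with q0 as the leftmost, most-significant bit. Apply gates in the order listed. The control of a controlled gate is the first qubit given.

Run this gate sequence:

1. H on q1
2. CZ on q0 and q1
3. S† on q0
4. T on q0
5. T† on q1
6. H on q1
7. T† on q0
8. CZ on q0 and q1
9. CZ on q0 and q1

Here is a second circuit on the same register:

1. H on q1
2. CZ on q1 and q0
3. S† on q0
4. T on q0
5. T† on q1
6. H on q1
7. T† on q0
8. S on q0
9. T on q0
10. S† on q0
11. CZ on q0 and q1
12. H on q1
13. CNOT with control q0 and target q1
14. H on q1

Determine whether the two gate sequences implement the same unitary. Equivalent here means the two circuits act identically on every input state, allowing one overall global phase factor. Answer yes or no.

No: there is an input state on which the two circuits produce genuinely different outputs (not merely differing by a phase).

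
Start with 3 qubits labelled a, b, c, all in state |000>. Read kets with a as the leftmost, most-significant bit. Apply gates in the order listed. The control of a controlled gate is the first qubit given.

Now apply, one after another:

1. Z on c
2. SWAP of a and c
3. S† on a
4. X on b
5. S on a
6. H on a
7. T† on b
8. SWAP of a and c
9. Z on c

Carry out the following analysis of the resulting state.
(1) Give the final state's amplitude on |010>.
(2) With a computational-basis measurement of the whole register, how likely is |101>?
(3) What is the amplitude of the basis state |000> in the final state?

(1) The final state's coefficient on |010> equals -sqrt(2)*exp(3*I*pi/4)/2.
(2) Outcome |101> occurs with probability 0.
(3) The final state's coefficient on |000> equals 0.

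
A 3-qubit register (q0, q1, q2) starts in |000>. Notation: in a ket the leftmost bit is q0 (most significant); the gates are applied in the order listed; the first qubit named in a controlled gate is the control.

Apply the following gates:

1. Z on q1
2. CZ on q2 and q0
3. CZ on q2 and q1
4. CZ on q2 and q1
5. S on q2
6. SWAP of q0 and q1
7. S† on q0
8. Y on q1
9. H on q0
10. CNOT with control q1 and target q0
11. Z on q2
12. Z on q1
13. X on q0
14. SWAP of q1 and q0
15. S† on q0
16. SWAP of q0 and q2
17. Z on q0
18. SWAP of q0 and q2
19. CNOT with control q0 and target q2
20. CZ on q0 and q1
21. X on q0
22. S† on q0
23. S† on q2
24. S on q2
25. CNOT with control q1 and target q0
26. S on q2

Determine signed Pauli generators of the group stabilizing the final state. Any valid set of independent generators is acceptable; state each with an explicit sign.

The stabilizer group can be generated by -XXI, +ZZI, -IIZ, among other valid generating sets. Key observation: steps 3-4 multiply out to the identity, so the circuit reduces to the remaining gates.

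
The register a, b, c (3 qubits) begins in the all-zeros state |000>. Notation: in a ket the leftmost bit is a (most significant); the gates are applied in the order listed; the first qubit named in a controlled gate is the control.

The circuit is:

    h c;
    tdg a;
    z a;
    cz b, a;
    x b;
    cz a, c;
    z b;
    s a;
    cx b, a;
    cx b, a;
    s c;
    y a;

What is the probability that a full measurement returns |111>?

The probability of measuring |111> is 1/2. Key observation: steps 9-10 multiply out to the identity, so the circuit reduces to the remaining gates.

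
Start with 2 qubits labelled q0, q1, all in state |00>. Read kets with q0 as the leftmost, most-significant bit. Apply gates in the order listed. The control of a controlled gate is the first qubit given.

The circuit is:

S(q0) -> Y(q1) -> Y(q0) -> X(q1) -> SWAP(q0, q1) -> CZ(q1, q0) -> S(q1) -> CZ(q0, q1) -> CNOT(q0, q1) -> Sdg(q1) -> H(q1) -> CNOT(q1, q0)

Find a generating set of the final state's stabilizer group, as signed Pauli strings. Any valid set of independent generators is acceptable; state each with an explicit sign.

The stabilizer group can be generated by -XX, +ZZ, among other valid generating sets.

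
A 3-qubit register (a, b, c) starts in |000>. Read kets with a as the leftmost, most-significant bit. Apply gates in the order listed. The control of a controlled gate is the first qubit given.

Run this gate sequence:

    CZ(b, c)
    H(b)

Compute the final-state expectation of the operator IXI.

The observable IXI averages to 1.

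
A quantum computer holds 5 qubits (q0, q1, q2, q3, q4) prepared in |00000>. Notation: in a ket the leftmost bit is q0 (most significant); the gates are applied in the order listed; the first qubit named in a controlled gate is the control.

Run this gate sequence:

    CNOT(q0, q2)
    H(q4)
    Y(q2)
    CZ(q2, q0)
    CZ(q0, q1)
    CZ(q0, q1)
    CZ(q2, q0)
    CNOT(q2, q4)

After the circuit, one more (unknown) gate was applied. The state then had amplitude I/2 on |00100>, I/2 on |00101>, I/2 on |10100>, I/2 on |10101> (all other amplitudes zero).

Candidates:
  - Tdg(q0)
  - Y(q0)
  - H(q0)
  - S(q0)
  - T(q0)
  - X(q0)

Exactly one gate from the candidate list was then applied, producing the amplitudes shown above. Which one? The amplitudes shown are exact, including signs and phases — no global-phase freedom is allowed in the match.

The unique candidate consistent with the amplitudes is H(q0). Key observation: steps 4-7 multiply out to the identity, so the circuit reduces to the remaining gates.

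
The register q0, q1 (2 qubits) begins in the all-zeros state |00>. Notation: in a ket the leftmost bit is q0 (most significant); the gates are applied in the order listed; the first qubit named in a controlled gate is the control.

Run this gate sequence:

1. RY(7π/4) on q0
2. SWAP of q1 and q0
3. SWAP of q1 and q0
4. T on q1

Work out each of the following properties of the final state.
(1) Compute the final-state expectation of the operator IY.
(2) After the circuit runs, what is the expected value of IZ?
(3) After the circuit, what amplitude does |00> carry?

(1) In the final state, IY has expectation 0. Key observation: gates 2-3 undo each other exactly, leaving only the rest of the circuit to track.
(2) The observable IZ averages to 1.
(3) The amplitude on |00> is -sqrt(sqrt(2) + 2)/2.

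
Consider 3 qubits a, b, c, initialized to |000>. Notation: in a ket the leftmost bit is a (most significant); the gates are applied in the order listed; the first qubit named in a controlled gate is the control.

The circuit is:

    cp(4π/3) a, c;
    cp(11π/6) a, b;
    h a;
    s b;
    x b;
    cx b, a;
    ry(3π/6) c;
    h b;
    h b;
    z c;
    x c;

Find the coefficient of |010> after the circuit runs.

|010> carries amplitude -1/2 in the final state. Key observation: gates 8-9 undo each other exactly, leaving only the rest of the circuit to track.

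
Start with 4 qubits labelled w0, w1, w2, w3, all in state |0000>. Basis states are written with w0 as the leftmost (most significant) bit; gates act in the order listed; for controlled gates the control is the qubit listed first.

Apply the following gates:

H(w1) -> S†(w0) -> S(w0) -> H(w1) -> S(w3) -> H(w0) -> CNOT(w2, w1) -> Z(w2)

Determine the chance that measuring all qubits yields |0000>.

Outcome |0000> occurs with probability 1/2. Key observation: steps 1-4 multiply out to the identity, so the circuit reduces to the remaining gates.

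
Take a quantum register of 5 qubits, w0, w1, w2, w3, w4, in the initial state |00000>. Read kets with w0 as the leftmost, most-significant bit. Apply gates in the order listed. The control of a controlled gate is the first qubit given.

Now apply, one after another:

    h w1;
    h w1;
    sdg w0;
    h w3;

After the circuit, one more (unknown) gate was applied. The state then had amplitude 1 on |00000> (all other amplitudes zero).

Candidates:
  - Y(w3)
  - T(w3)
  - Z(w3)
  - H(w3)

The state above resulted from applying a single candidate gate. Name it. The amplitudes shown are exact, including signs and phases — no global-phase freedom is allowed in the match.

The applied gate was H(w3).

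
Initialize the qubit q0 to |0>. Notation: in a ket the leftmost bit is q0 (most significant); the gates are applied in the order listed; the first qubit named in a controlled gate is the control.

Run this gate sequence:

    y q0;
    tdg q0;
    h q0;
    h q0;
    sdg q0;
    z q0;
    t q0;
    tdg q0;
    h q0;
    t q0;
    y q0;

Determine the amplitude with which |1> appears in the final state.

The final state's coefficient on |1> equals -sqrt(2)*exp(I*pi/4)/2.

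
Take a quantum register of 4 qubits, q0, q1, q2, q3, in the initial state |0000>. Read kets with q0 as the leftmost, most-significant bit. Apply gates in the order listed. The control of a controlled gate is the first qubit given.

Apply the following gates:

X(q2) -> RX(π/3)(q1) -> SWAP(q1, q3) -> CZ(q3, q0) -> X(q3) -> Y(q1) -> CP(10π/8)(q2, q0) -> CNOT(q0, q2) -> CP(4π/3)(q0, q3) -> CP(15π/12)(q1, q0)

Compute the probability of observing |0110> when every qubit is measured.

The probability of measuring |0110> is 1/4.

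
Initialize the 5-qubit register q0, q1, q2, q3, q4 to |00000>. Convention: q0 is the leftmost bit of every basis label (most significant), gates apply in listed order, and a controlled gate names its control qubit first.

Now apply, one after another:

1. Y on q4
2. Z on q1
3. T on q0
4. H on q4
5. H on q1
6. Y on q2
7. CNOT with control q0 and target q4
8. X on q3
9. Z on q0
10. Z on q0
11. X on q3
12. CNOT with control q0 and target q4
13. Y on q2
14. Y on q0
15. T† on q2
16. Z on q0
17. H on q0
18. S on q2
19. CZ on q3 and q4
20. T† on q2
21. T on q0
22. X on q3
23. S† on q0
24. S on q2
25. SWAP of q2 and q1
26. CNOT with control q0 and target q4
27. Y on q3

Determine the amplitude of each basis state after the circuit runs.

The resulting statevector has amplitude -sqrt(2)*I/4 on |00000>, sqrt(2)*I/4 on |00001>, -sqrt(2)*I/4 on |00100>, sqrt(2)*I/4 on |00101>, -sqrt(2)*exp(I*pi/4)/4 on |10000>, sqrt(2)*exp(I*pi/4)/4 on |10001>, -sqrt(2)*exp(I*pi/4)/4 on |10100>, sqrt(2)*exp(I*pi/4)/4 on |10101>, and 0 on every other basis state. Key observation: gates 6-13 undo each other exactly, leaving only the rest of the circuit to track.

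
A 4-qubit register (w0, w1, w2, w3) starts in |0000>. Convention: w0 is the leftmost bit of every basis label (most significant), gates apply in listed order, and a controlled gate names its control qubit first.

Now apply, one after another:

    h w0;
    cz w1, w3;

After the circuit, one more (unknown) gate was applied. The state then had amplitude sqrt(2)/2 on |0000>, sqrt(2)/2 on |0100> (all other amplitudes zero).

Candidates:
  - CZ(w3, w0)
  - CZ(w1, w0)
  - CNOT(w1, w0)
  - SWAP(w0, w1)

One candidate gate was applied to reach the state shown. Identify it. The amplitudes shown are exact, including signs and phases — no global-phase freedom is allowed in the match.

The unique candidate consistent with the amplitudes is SWAP(w0, w1).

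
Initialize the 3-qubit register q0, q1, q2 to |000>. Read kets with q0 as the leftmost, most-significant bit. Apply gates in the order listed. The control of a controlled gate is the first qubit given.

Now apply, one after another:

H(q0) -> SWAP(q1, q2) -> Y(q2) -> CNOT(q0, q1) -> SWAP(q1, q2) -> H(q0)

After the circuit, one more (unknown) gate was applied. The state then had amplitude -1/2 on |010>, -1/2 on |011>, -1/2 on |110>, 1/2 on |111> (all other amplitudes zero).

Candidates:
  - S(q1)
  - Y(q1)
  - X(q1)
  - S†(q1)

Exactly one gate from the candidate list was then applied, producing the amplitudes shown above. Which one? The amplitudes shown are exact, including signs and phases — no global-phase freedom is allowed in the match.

The unique candidate consistent with the amplitudes is S(q1).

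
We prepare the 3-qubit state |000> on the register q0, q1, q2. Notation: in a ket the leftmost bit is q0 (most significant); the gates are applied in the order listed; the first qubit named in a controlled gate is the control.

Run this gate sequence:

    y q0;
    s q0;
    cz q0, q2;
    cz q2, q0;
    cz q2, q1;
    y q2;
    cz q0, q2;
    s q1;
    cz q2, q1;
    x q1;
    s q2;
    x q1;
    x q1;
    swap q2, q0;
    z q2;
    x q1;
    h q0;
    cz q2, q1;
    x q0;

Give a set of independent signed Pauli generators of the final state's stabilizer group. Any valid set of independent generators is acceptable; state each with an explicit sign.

One valid set of independent stabilizer generators is -XII, +IZI, -IIZ (any independent generating set of the same group is equally correct).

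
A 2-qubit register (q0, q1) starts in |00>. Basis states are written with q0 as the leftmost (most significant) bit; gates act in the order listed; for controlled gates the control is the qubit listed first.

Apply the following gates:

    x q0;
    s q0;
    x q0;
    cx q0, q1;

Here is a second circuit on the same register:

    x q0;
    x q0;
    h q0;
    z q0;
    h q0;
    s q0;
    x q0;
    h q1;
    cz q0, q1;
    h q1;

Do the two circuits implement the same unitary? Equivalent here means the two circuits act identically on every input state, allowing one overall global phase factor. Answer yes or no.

Yes — the two circuits implement the same unitary up to a global phase.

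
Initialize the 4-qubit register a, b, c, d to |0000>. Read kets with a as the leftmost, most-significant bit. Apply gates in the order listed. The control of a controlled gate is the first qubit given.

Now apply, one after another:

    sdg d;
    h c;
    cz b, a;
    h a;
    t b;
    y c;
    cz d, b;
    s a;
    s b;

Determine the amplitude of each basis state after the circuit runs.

After the circuit, the state carries amplitude -I/2 on |0000>, I/2 on |0010>, 1/2 on |1000>, -1/2 on |1010>, and 0 on every other basis state.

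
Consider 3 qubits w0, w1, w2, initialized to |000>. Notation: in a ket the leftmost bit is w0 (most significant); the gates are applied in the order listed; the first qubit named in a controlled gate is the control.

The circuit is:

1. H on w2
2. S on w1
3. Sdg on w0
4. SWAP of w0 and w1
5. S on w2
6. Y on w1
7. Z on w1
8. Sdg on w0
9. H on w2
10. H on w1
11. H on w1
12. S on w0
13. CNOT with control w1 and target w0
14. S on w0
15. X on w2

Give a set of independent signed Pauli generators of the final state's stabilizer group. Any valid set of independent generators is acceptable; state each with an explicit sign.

The final state is stabilized by the group generated by +IIY, -ZII, -IZI; other independent generating sets are equally valid.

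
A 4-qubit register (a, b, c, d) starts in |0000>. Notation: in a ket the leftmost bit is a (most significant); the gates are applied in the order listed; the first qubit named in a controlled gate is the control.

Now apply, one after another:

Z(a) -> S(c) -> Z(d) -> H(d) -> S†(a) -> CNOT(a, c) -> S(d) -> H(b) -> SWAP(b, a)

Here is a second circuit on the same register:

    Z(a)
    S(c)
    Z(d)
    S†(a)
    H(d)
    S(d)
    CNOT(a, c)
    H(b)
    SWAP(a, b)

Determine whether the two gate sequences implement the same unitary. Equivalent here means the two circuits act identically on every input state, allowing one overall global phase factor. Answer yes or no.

Yes, they are equivalent — the unitaries differ by at most a global phase.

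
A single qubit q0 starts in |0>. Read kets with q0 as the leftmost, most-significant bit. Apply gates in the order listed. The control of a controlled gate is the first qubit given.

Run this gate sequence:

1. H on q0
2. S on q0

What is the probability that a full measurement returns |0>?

A full measurement returns |0> with probability 1/2.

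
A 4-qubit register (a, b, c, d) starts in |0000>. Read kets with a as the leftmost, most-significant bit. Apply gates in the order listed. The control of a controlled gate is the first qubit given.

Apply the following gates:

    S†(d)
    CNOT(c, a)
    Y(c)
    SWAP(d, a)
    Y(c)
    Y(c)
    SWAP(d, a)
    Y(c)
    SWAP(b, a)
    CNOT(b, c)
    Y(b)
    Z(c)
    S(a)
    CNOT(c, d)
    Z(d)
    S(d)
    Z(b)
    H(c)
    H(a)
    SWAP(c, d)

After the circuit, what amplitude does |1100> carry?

|1100> carries amplitude -I/2 in the final state.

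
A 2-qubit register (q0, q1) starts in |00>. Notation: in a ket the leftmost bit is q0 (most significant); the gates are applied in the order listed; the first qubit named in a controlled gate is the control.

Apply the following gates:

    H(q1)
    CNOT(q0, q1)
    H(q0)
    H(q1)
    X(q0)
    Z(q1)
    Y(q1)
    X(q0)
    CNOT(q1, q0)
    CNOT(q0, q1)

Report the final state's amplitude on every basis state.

After the circuit, the state carries amplitude 0 on |00>, sqrt(2)*I/2 on |01>, sqrt(2)*I/2 on |10>, 0 on |11>.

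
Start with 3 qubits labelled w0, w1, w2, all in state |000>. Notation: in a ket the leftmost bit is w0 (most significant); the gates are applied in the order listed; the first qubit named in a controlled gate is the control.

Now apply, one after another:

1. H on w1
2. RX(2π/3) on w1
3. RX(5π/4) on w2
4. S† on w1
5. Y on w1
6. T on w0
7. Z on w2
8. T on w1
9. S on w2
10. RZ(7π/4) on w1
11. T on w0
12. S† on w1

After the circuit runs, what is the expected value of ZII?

The observable ZII averages to 1.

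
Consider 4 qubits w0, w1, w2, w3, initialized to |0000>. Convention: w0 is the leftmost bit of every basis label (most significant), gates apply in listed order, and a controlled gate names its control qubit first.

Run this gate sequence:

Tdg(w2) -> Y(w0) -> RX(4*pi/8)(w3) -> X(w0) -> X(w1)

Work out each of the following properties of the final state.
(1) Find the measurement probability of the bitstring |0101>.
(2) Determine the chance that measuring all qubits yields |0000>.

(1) Outcome |0101> occurs with probability 1/2.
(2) Outcome |0000> occurs with probability 0.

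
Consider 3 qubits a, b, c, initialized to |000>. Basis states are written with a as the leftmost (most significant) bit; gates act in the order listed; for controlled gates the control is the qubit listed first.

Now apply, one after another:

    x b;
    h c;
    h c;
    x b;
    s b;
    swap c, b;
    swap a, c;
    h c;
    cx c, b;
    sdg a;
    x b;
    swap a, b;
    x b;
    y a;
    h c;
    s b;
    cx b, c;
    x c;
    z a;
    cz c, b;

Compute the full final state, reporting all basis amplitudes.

After the circuit, the state carries amplitude 0 on |000>, 0 on |001>, 1/2 on |010>, -1/2 on |011>, 0 on |100>, 0 on |101>, 1/2 on |110>, 1/2 on |111>. Key observation: steps 1-4 multiply out to the identity, so the circuit reduces to the remaining gates.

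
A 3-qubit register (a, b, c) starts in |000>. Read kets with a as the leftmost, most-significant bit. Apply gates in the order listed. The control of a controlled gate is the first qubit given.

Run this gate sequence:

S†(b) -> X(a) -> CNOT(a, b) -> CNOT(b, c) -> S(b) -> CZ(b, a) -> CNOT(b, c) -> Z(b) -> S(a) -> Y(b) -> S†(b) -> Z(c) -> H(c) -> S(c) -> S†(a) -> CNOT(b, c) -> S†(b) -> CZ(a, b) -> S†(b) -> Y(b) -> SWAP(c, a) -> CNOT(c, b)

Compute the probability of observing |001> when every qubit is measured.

Outcome |001> occurs with probability 1/2.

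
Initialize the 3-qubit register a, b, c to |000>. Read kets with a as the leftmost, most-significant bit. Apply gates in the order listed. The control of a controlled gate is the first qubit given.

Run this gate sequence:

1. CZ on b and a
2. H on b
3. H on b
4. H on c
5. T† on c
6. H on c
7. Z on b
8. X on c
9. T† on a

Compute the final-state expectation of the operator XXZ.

The observable XXZ averages to 0.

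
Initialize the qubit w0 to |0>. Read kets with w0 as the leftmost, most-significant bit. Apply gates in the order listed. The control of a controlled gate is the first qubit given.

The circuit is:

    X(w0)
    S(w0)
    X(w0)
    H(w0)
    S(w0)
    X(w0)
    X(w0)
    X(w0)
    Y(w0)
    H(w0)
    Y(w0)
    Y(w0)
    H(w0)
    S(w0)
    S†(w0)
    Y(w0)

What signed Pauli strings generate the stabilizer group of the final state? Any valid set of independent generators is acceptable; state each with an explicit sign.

One valid set of independent stabilizer generators is -Y (any independent generating set of the same group is equally correct).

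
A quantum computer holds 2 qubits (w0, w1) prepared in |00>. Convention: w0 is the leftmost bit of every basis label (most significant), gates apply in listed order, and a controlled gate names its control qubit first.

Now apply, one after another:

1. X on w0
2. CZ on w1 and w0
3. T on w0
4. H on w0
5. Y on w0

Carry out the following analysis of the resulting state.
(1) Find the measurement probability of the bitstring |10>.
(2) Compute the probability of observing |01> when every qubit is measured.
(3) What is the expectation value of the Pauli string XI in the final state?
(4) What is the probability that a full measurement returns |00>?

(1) Outcome |10> occurs with probability 1/2.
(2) A full measurement returns |01> with probability 0.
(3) The expectation value of XI is 1.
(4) A full measurement returns |00> with probability 1/2.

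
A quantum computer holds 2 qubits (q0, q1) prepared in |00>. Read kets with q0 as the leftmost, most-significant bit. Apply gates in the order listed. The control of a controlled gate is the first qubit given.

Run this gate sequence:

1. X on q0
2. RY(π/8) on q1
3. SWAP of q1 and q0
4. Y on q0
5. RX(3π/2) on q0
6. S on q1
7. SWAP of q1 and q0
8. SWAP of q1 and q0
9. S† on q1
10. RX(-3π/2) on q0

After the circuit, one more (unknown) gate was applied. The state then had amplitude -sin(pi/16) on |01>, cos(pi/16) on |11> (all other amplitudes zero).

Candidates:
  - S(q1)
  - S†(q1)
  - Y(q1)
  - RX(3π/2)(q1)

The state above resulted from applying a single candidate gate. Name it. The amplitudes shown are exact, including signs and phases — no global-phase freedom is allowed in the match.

The applied gate was S†(q1). Key observation: the block from step 5 through step 10 cancels to the identity and can be dropped.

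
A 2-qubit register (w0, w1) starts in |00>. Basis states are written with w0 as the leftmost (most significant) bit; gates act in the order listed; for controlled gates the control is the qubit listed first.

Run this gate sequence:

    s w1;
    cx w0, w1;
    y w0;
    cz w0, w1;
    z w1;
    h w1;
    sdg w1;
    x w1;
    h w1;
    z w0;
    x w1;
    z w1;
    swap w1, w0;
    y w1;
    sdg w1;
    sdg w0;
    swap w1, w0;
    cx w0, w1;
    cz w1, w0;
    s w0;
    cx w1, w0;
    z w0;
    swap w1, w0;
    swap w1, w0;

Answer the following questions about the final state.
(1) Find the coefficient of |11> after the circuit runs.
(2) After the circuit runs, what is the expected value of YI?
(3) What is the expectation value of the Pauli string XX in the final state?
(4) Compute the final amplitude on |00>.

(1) The amplitude on |11> is 1/2 + I/2.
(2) In the final state, YI has expectation 0.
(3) The observable XX averages to 1.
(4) |00> carries amplitude 1/2 + I/2 in the final state.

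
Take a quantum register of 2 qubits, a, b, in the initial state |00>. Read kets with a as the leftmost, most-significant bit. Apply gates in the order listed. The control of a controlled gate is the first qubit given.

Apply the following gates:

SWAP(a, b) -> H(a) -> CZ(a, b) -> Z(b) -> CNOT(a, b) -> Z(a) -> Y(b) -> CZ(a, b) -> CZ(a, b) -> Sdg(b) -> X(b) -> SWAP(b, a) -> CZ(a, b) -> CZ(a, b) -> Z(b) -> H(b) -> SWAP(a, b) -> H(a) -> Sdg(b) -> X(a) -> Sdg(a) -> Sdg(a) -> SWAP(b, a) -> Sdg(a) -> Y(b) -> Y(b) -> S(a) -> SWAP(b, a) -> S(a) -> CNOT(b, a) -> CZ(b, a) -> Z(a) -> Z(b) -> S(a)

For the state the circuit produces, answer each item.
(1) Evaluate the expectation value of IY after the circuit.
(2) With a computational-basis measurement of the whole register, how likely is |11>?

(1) The expectation value of IY is -1. Key observation: gates 22-29 undo each other exactly, leaving only the rest of the circuit to track.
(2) Outcome |11> occurs with probability 1/2.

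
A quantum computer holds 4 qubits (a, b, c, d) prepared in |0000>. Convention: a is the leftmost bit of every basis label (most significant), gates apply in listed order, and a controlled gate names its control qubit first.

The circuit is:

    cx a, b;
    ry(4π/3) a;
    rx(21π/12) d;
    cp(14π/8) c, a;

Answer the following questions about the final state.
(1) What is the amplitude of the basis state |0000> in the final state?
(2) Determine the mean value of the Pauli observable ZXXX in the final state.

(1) |0000> carries amplitude sqrt(sqrt(2) + 2)/4 in the final state.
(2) In the final state, ZXXX has expectation 0.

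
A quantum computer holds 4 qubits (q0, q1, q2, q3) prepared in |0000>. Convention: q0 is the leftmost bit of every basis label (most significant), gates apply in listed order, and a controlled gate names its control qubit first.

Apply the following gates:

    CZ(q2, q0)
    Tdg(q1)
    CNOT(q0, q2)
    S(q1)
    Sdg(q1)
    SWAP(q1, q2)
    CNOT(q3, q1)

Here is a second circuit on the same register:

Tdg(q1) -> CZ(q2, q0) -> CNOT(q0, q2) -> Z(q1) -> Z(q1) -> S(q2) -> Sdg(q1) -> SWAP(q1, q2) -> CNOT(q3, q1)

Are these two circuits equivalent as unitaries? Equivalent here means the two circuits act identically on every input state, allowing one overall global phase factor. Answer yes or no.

No, they are not equivalent — no single phase factor reconciles the two unitaries.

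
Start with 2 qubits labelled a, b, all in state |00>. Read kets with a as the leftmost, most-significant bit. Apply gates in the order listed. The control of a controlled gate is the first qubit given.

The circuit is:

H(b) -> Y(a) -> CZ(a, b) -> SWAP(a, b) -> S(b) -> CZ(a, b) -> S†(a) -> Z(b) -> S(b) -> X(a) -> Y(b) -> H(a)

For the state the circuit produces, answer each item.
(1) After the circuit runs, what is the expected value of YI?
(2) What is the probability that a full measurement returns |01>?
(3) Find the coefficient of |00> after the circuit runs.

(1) The observable YI averages to -1.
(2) The probability of measuring |01> is 0.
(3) |00> carries amplitude 1/2 - I/2 in the final state.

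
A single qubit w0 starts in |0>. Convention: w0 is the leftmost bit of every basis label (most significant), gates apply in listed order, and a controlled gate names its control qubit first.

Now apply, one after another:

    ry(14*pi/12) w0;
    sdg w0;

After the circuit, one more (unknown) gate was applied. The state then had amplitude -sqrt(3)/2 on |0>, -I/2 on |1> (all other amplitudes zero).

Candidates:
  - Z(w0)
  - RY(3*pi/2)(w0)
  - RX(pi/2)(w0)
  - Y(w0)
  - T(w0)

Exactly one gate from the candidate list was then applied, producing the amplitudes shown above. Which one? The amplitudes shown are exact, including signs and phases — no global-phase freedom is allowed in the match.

The unique candidate consistent with the amplitudes is RX(pi/2)(w0).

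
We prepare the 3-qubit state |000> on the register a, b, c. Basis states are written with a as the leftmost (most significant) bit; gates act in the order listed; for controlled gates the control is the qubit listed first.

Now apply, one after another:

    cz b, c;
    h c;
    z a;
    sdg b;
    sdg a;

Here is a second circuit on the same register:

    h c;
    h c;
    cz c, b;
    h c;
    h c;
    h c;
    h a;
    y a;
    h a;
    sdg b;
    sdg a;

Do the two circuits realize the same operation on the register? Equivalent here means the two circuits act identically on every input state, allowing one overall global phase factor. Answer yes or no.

No, they are not equivalent — no single phase factor reconciles the two unitaries.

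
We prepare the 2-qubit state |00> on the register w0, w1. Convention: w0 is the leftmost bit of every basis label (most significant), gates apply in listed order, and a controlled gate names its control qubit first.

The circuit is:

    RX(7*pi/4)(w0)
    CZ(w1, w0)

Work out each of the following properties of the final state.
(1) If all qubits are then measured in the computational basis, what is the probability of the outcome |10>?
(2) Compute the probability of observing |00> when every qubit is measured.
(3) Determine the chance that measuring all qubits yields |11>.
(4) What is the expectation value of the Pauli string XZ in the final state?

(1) Outcome |10> occurs with probability 1/2 - sqrt(2)/4.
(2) A full measurement returns |00> with probability sqrt(2)/4 + 1/2.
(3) Outcome |11> occurs with probability 0.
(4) In the final state, XZ has expectation 0.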